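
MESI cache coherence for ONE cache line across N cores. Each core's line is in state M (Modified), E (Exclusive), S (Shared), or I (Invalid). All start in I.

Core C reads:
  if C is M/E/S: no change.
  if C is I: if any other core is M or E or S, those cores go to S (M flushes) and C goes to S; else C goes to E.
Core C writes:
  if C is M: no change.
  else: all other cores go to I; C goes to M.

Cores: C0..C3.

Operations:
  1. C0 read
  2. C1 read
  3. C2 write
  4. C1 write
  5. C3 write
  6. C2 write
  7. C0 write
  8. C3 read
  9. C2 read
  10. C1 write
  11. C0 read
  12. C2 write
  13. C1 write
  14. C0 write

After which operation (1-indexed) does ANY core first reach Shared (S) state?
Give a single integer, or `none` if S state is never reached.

Answer: 2

Derivation:
Op 1: C0 read [C0 read from I: no other sharers -> C0=E (exclusive)] -> [E,I,I,I]
Op 2: C1 read [C1 read from I: others=['C0=E'] -> C1=S, others downsized to S] -> [S,S,I,I]
  -> First S state at op 2; remaining ops need not be traced.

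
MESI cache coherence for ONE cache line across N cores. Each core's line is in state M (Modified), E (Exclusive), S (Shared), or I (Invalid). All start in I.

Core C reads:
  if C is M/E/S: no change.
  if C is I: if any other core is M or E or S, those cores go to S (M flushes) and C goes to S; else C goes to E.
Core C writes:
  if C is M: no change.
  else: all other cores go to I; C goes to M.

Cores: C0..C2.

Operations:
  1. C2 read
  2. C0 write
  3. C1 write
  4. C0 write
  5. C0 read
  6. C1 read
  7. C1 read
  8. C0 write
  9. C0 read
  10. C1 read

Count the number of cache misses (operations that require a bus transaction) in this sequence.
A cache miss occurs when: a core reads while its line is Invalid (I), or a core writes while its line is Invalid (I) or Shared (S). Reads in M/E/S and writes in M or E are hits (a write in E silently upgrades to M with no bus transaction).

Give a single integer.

Op 1: C2 read [C2 read from I: no other sharers -> C2=E (exclusive)] -> [I,I,E] [MISS #1: read from I]
Op 2: C0 write [C0 write: invalidate ['C2=E'] -> C0=M] -> [M,I,I] [MISS #2: write from I]
Op 3: C1 write [C1 write: invalidate ['C0=M'] -> C1=M] -> [I,M,I] [MISS #3: write from I]
Op 4: C0 write [C0 write: invalidate ['C1=M'] -> C0=M] -> [M,I,I] [MISS #4: write from I]
Op 5: C0 read [C0 read: already in M, no change] -> [M,I,I] [hit: read from M]
Op 6: C1 read [C1 read from I: others=['C0=M'] -> C1=S, others downsized to S] -> [S,S,I] [MISS #5: read from I]
Op 7: C1 read [C1 read: already in S, no change] -> [S,S,I] [hit: read from S]
Op 8: C0 write [C0 write: invalidate ['C1=S'] -> C0=M] -> [M,I,I] [MISS #6: write from S]
Op 9: C0 read [C0 read: already in M, no change] -> [M,I,I] [hit: read from M]
Op 10: C1 read [C1 read from I: others=['C0=M'] -> C1=S, others downsized to S] -> [S,S,I] [MISS #7: read from I]

Answer: 7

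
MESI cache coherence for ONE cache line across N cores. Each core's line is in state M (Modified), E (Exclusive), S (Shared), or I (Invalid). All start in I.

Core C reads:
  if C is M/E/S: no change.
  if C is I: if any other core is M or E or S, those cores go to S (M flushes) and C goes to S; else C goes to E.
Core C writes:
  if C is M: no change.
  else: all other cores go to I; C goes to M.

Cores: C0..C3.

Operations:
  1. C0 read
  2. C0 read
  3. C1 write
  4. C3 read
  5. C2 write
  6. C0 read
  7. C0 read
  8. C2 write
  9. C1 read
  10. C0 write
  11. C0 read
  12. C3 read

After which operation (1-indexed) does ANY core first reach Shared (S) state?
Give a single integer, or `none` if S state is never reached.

Op 1: C0 read [C0 read from I: no other sharers -> C0=E (exclusive)] -> [E,I,I,I]
Op 2: C0 read [C0 read: already in E, no change] -> [E,I,I,I]
Op 3: C1 write [C1 write: invalidate ['C0=E'] -> C1=M] -> [I,M,I,I]
Op 4: C3 read [C3 read from I: others=['C1=M'] -> C3=S, others downsized to S] -> [I,S,I,S]
  -> First S state at op 4; remaining ops need not be traced.

Answer: 4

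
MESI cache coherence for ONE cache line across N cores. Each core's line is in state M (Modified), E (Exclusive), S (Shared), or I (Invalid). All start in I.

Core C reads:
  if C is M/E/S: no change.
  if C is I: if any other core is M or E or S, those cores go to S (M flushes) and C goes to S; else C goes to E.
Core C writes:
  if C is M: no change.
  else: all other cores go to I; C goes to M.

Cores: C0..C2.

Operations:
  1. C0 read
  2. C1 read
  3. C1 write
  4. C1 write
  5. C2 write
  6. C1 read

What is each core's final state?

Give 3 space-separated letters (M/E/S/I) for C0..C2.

Op 1: C0 read [C0 read from I: no other sharers -> C0=E (exclusive)] -> [E,I,I]
Op 2: C1 read [C1 read from I: others=['C0=E'] -> C1=S, others downsized to S] -> [S,S,I]
Op 3: C1 write [C1 write: invalidate ['C0=S'] -> C1=M] -> [I,M,I]
Op 4: C1 write [C1 write: already M (modified), no change] -> [I,M,I]
Op 5: C2 write [C2 write: invalidate ['C1=M'] -> C2=M] -> [I,I,M]
Op 6: C1 read [C1 read from I: others=['C2=M'] -> C1=S, others downsized to S] -> [I,S,S]

Answer: I S S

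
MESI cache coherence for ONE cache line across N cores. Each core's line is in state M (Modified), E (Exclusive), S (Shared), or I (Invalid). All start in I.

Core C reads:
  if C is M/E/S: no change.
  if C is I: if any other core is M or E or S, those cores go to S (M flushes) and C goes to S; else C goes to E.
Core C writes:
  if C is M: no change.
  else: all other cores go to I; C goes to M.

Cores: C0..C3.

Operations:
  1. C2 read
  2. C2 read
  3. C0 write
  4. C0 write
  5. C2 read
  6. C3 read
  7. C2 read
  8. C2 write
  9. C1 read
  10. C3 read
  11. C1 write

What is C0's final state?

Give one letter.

Op 1: C2 read [C2 read from I: no other sharers -> C2=E (exclusive)] -> [I,I,E,I]
Op 2: C2 read [C2 read: already in E, no change] -> [I,I,E,I]
Op 3: C0 write [C0 write: invalidate ['C2=E'] -> C0=M] -> [M,I,I,I]
Op 4: C0 write [C0 write: already M (modified), no change] -> [M,I,I,I]
Op 5: C2 read [C2 read from I: others=['C0=M'] -> C2=S, others downsized to S] -> [S,I,S,I]
Op 6: C3 read [C3 read from I: others=['C0=S', 'C2=S'] -> C3=S, others downsized to S] -> [S,I,S,S]
Op 7: C2 read [C2 read: already in S, no change] -> [S,I,S,S]
Op 8: C2 write [C2 write: invalidate ['C0=S', 'C3=S'] -> C2=M] -> [I,I,M,I]
Op 9: C1 read [C1 read from I: others=['C2=M'] -> C1=S, others downsized to S] -> [I,S,S,I]
Op 10: C3 read [C3 read from I: others=['C1=S', 'C2=S'] -> C3=S, others downsized to S] -> [I,S,S,S]
Op 11: C1 write [C1 write: invalidate ['C2=S', 'C3=S'] -> C1=M] -> [I,M,I,I]

Answer: I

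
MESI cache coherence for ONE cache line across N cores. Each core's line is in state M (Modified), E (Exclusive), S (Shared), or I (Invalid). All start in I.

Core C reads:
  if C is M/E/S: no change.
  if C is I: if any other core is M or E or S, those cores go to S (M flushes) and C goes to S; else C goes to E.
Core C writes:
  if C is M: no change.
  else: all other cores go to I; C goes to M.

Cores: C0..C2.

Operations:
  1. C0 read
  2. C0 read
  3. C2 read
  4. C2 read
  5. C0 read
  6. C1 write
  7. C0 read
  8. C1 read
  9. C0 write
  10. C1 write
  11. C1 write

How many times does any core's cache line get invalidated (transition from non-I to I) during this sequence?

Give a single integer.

Answer: 4

Derivation:
Op 1: C0 read [C0 read from I: no other sharers -> C0=E (exclusive)] -> [E,I,I] (invalidations this op: 0; running total: 0)
Op 2: C0 read [C0 read: already in E, no change] -> [E,I,I] (invalidations this op: 0; running total: 0)
Op 3: C2 read [C2 read from I: others=['C0=E'] -> C2=S, others downsized to S] -> [S,I,S] (invalidations this op: 0; running total: 0)
Op 4: C2 read [C2 read: already in S, no change] -> [S,I,S] (invalidations this op: 0; running total: 0)
Op 5: C0 read [C0 read: already in S, no change] -> [S,I,S] (invalidations this op: 0; running total: 0)
Op 6: C1 write [C1 write: invalidate ['C0=S', 'C2=S'] -> C1=M] -> [I,M,I] (invalidations this op: 2; running total: 2)
Op 7: C0 read [C0 read from I: others=['C1=M'] -> C0=S, others downsized to S] -> [S,S,I] (invalidations this op: 0; running total: 2)
Op 8: C1 read [C1 read: already in S, no change] -> [S,S,I] (invalidations this op: 0; running total: 2)
Op 9: C0 write [C0 write: invalidate ['C1=S'] -> C0=M] -> [M,I,I] (invalidations this op: 1; running total: 3)
Op 10: C1 write [C1 write: invalidate ['C0=M'] -> C1=M] -> [I,M,I] (invalidations this op: 1; running total: 4)
Op 11: C1 write [C1 write: already M (modified), no change] -> [I,M,I] (invalidations this op: 0; running total: 4)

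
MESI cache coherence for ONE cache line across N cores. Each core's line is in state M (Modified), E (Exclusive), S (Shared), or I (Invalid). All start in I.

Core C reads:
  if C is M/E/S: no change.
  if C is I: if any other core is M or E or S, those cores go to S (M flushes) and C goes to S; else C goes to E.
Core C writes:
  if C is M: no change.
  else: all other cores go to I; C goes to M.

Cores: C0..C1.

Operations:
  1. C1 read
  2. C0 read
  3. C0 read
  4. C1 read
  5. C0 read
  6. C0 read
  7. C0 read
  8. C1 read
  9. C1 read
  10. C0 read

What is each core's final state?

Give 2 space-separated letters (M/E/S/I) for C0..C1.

Answer: S S

Derivation:
Op 1: C1 read [C1 read from I: no other sharers -> C1=E (exclusive)] -> [I,E]
Op 2: C0 read [C0 read from I: others=['C1=E'] -> C0=S, others downsized to S] -> [S,S]
Op 3: C0 read [C0 read: already in S, no change] -> [S,S]
Op 4: C1 read [C1 read: already in S, no change] -> [S,S]
Op 5: C0 read [C0 read: already in S, no change] -> [S,S]
Op 6: C0 read [C0 read: already in S, no change] -> [S,S]
Op 7: C0 read [C0 read: already in S, no change] -> [S,S]
Op 8: C1 read [C1 read: already in S, no change] -> [S,S]
Op 9: C1 read [C1 read: already in S, no change] -> [S,S]
Op 10: C0 read [C0 read: already in S, no change] -> [S,S]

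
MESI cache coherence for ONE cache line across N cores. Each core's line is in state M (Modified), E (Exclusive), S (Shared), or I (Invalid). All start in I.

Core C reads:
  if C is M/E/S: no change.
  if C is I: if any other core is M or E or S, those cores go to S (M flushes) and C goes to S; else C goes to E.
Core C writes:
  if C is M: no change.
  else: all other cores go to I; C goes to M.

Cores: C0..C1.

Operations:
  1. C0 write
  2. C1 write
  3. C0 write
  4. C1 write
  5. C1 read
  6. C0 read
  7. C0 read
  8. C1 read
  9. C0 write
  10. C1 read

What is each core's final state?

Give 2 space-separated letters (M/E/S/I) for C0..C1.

Op 1: C0 write [C0 write: invalidate none -> C0=M] -> [M,I]
Op 2: C1 write [C1 write: invalidate ['C0=M'] -> C1=M] -> [I,M]
Op 3: C0 write [C0 write: invalidate ['C1=M'] -> C0=M] -> [M,I]
Op 4: C1 write [C1 write: invalidate ['C0=M'] -> C1=M] -> [I,M]
Op 5: C1 read [C1 read: already in M, no change] -> [I,M]
Op 6: C0 read [C0 read from I: others=['C1=M'] -> C0=S, others downsized to S] -> [S,S]
Op 7: C0 read [C0 read: already in S, no change] -> [S,S]
Op 8: C1 read [C1 read: already in S, no change] -> [S,S]
Op 9: C0 write [C0 write: invalidate ['C1=S'] -> C0=M] -> [M,I]
Op 10: C1 read [C1 read from I: others=['C0=M'] -> C1=S, others downsized to S] -> [S,S]

Answer: S S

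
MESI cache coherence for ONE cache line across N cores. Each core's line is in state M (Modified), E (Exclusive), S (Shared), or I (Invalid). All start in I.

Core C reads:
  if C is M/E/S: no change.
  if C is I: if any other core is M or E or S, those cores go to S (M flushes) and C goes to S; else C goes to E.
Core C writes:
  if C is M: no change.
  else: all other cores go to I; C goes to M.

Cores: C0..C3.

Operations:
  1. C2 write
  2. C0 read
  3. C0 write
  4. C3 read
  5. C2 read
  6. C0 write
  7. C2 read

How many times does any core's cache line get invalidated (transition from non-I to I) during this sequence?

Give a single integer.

Op 1: C2 write [C2 write: invalidate none -> C2=M] -> [I,I,M,I] (invalidations this op: 0; running total: 0)
Op 2: C0 read [C0 read from I: others=['C2=M'] -> C0=S, others downsized to S] -> [S,I,S,I] (invalidations this op: 0; running total: 0)
Op 3: C0 write [C0 write: invalidate ['C2=S'] -> C0=M] -> [M,I,I,I] (invalidations this op: 1; running total: 1)
Op 4: C3 read [C3 read from I: others=['C0=M'] -> C3=S, others downsized to S] -> [S,I,I,S] (invalidations this op: 0; running total: 1)
Op 5: C2 read [C2 read from I: others=['C0=S', 'C3=S'] -> C2=S, others downsized to S] -> [S,I,S,S] (invalidations this op: 0; running total: 1)
Op 6: C0 write [C0 write: invalidate ['C2=S', 'C3=S'] -> C0=M] -> [M,I,I,I] (invalidations this op: 2; running total: 3)
Op 7: C2 read [C2 read from I: others=['C0=M'] -> C2=S, others downsized to S] -> [S,I,S,I] (invalidations this op: 0; running total: 3)

Answer: 3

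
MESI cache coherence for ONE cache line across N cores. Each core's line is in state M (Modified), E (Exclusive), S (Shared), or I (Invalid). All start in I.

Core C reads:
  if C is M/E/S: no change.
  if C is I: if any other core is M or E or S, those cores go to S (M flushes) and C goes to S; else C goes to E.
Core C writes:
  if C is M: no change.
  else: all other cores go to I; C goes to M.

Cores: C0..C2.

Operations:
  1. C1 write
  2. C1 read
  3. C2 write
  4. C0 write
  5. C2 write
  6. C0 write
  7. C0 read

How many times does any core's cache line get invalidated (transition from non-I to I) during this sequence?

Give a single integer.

Op 1: C1 write [C1 write: invalidate none -> C1=M] -> [I,M,I] (invalidations this op: 0; running total: 0)
Op 2: C1 read [C1 read: already in M, no change] -> [I,M,I] (invalidations this op: 0; running total: 0)
Op 3: C2 write [C2 write: invalidate ['C1=M'] -> C2=M] -> [I,I,M] (invalidations this op: 1; running total: 1)
Op 4: C0 write [C0 write: invalidate ['C2=M'] -> C0=M] -> [M,I,I] (invalidations this op: 1; running total: 2)
Op 5: C2 write [C2 write: invalidate ['C0=M'] -> C2=M] -> [I,I,M] (invalidations this op: 1; running total: 3)
Op 6: C0 write [C0 write: invalidate ['C2=M'] -> C0=M] -> [M,I,I] (invalidations this op: 1; running total: 4)
Op 7: C0 read [C0 read: already in M, no change] -> [M,I,I] (invalidations this op: 0; running total: 4)

Answer: 4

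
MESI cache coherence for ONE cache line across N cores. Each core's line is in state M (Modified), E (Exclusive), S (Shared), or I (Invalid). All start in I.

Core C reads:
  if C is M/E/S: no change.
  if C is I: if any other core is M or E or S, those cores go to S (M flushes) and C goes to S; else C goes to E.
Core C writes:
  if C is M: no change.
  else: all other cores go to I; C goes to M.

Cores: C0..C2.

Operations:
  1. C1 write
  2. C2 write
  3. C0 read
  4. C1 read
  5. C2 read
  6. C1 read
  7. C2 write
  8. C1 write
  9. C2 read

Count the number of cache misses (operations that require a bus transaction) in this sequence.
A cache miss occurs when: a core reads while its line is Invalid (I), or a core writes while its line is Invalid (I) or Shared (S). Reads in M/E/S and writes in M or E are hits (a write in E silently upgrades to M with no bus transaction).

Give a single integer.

Op 1: C1 write [C1 write: invalidate none -> C1=M] -> [I,M,I] [MISS #1: write from I]
Op 2: C2 write [C2 write: invalidate ['C1=M'] -> C2=M] -> [I,I,M] [MISS #2: write from I]
Op 3: C0 read [C0 read from I: others=['C2=M'] -> C0=S, others downsized to S] -> [S,I,S] [MISS #3: read from I]
Op 4: C1 read [C1 read from I: others=['C0=S', 'C2=S'] -> C1=S, others downsized to S] -> [S,S,S] [MISS #4: read from I]
Op 5: C2 read [C2 read: already in S, no change] -> [S,S,S] [hit: read from S]
Op 6: C1 read [C1 read: already in S, no change] -> [S,S,S] [hit: read from S]
Op 7: C2 write [C2 write: invalidate ['C0=S', 'C1=S'] -> C2=M] -> [I,I,M] [MISS #5: write from S]
Op 8: C1 write [C1 write: invalidate ['C2=M'] -> C1=M] -> [I,M,I] [MISS #6: write from I]
Op 9: C2 read [C2 read from I: others=['C1=M'] -> C2=S, others downsized to S] -> [I,S,S] [MISS #7: read from I]

Answer: 7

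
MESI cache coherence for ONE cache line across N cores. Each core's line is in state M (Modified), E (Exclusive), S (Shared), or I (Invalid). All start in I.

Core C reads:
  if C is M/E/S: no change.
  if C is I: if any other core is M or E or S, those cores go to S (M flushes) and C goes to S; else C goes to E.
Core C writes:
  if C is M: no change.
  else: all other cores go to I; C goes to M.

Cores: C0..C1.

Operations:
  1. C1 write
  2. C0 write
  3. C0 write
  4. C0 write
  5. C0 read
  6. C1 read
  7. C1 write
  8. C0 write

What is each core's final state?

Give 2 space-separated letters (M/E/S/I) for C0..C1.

Answer: M I

Derivation:
Op 1: C1 write [C1 write: invalidate none -> C1=M] -> [I,M]
Op 2: C0 write [C0 write: invalidate ['C1=M'] -> C0=M] -> [M,I]
Op 3: C0 write [C0 write: already M (modified), no change] -> [M,I]
Op 4: C0 write [C0 write: already M (modified), no change] -> [M,I]
Op 5: C0 read [C0 read: already in M, no change] -> [M,I]
Op 6: C1 read [C1 read from I: others=['C0=M'] -> C1=S, others downsized to S] -> [S,S]
Op 7: C1 write [C1 write: invalidate ['C0=S'] -> C1=M] -> [I,M]
Op 8: C0 write [C0 write: invalidate ['C1=M'] -> C0=M] -> [M,I]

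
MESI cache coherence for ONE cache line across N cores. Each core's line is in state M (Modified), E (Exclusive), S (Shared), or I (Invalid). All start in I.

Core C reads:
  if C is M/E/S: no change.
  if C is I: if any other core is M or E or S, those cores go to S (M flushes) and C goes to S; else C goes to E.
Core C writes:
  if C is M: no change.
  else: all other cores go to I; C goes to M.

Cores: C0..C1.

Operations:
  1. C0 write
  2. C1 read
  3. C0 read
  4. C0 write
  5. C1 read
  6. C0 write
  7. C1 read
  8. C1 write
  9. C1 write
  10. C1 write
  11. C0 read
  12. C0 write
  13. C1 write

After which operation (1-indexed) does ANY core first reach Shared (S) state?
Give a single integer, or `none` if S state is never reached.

Answer: 2

Derivation:
Op 1: C0 write [C0 write: invalidate none -> C0=M] -> [M,I]
Op 2: C1 read [C1 read from I: others=['C0=M'] -> C1=S, others downsized to S] -> [S,S]
  -> First S state at op 2; remaining ops need not be traced.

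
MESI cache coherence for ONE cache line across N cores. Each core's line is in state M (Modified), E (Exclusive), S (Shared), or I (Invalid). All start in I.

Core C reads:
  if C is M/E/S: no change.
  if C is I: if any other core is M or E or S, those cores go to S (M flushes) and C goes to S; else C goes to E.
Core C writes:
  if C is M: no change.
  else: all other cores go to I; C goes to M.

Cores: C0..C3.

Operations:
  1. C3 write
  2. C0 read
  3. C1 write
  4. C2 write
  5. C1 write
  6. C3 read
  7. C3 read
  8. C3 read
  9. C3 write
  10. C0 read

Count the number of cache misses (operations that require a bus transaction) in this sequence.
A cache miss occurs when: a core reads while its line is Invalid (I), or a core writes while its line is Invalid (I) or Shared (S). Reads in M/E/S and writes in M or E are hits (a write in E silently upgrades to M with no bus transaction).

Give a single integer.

Op 1: C3 write [C3 write: invalidate none -> C3=M] -> [I,I,I,M] [MISS #1: write from I]
Op 2: C0 read [C0 read from I: others=['C3=M'] -> C0=S, others downsized to S] -> [S,I,I,S] [MISS #2: read from I]
Op 3: C1 write [C1 write: invalidate ['C0=S', 'C3=S'] -> C1=M] -> [I,M,I,I] [MISS #3: write from I]
Op 4: C2 write [C2 write: invalidate ['C1=M'] -> C2=M] -> [I,I,M,I] [MISS #4: write from I]
Op 5: C1 write [C1 write: invalidate ['C2=M'] -> C1=M] -> [I,M,I,I] [MISS #5: write from I]
Op 6: C3 read [C3 read from I: others=['C1=M'] -> C3=S, others downsized to S] -> [I,S,I,S] [MISS #6: read from I]
Op 7: C3 read [C3 read: already in S, no change] -> [I,S,I,S] [hit: read from S]
Op 8: C3 read [C3 read: already in S, no change] -> [I,S,I,S] [hit: read from S]
Op 9: C3 write [C3 write: invalidate ['C1=S'] -> C3=M] -> [I,I,I,M] [MISS #7: write from S]
Op 10: C0 read [C0 read from I: others=['C3=M'] -> C0=S, others downsized to S] -> [S,I,I,S] [MISS #8: read from I]

Answer: 8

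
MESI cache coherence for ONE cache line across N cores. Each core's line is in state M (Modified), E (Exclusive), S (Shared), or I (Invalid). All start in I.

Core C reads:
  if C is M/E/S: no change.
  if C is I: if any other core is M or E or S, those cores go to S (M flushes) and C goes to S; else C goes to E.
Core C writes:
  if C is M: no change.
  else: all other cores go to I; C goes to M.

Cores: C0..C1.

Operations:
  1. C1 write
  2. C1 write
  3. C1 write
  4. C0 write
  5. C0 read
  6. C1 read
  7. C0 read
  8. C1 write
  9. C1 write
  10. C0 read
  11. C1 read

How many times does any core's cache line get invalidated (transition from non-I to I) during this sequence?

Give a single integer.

Op 1: C1 write [C1 write: invalidate none -> C1=M] -> [I,M] (invalidations this op: 0; running total: 0)
Op 2: C1 write [C1 write: already M (modified), no change] -> [I,M] (invalidations this op: 0; running total: 0)
Op 3: C1 write [C1 write: already M (modified), no change] -> [I,M] (invalidations this op: 0; running total: 0)
Op 4: C0 write [C0 write: invalidate ['C1=M'] -> C0=M] -> [M,I] (invalidations this op: 1; running total: 1)
Op 5: C0 read [C0 read: already in M, no change] -> [M,I] (invalidations this op: 0; running total: 1)
Op 6: C1 read [C1 read from I: others=['C0=M'] -> C1=S, others downsized to S] -> [S,S] (invalidations this op: 0; running total: 1)
Op 7: C0 read [C0 read: already in S, no change] -> [S,S] (invalidations this op: 0; running total: 1)
Op 8: C1 write [C1 write: invalidate ['C0=S'] -> C1=M] -> [I,M] (invalidations this op: 1; running total: 2)
Op 9: C1 write [C1 write: already M (modified), no change] -> [I,M] (invalidations this op: 0; running total: 2)
Op 10: C0 read [C0 read from I: others=['C1=M'] -> C0=S, others downsized to S] -> [S,S] (invalidations this op: 0; running total: 2)
Op 11: C1 read [C1 read: already in S, no change] -> [S,S] (invalidations this op: 0; running total: 2)

Answer: 2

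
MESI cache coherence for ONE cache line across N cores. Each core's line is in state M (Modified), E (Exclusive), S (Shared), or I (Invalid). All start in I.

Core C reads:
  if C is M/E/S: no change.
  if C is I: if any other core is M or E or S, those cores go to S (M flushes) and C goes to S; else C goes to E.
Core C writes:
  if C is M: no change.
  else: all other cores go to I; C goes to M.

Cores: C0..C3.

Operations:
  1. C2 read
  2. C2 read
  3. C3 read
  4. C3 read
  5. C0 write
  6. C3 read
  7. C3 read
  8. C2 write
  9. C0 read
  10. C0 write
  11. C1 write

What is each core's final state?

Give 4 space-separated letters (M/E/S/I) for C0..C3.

Op 1: C2 read [C2 read from I: no other sharers -> C2=E (exclusive)] -> [I,I,E,I]
Op 2: C2 read [C2 read: already in E, no change] -> [I,I,E,I]
Op 3: C3 read [C3 read from I: others=['C2=E'] -> C3=S, others downsized to S] -> [I,I,S,S]
Op 4: C3 read [C3 read: already in S, no change] -> [I,I,S,S]
Op 5: C0 write [C0 write: invalidate ['C2=S', 'C3=S'] -> C0=M] -> [M,I,I,I]
Op 6: C3 read [C3 read from I: others=['C0=M'] -> C3=S, others downsized to S] -> [S,I,I,S]
Op 7: C3 read [C3 read: already in S, no change] -> [S,I,I,S]
Op 8: C2 write [C2 write: invalidate ['C0=S', 'C3=S'] -> C2=M] -> [I,I,M,I]
Op 9: C0 read [C0 read from I: others=['C2=M'] -> C0=S, others downsized to S] -> [S,I,S,I]
Op 10: C0 write [C0 write: invalidate ['C2=S'] -> C0=M] -> [M,I,I,I]
Op 11: C1 write [C1 write: invalidate ['C0=M'] -> C1=M] -> [I,M,I,I]

Answer: I M I I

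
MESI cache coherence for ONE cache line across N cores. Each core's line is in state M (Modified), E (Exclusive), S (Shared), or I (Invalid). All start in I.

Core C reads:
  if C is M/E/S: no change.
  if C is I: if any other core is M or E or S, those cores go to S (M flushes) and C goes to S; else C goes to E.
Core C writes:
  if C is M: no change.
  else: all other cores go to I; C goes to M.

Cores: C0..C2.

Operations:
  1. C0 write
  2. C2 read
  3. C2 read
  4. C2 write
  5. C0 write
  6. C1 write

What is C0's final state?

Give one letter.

Op 1: C0 write [C0 write: invalidate none -> C0=M] -> [M,I,I]
Op 2: C2 read [C2 read from I: others=['C0=M'] -> C2=S, others downsized to S] -> [S,I,S]
Op 3: C2 read [C2 read: already in S, no change] -> [S,I,S]
Op 4: C2 write [C2 write: invalidate ['C0=S'] -> C2=M] -> [I,I,M]
Op 5: C0 write [C0 write: invalidate ['C2=M'] -> C0=M] -> [M,I,I]
Op 6: C1 write [C1 write: invalidate ['C0=M'] -> C1=M] -> [I,M,I]

Answer: I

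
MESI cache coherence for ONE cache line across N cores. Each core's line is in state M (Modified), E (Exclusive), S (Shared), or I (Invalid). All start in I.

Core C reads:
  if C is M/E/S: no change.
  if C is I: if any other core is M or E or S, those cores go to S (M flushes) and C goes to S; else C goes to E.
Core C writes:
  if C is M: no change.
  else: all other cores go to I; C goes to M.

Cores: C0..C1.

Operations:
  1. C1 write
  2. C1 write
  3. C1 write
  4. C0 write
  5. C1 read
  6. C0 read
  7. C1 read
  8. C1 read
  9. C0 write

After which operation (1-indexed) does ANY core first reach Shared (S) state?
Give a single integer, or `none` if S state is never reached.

Answer: 5

Derivation:
Op 1: C1 write [C1 write: invalidate none -> C1=M] -> [I,M]
Op 2: C1 write [C1 write: already M (modified), no change] -> [I,M]
Op 3: C1 write [C1 write: already M (modified), no change] -> [I,M]
Op 4: C0 write [C0 write: invalidate ['C1=M'] -> C0=M] -> [M,I]
Op 5: C1 read [C1 read from I: others=['C0=M'] -> C1=S, others downsized to S] -> [S,S]
  -> First S state at op 5; remaining ops need not be traced.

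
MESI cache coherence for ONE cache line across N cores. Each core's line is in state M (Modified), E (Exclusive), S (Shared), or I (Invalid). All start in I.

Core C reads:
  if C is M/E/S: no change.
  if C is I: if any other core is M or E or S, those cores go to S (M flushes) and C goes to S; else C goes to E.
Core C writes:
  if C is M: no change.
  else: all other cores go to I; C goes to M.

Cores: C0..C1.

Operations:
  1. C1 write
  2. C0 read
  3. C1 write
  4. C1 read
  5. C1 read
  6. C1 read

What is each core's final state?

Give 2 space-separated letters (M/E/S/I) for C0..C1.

Op 1: C1 write [C1 write: invalidate none -> C1=M] -> [I,M]
Op 2: C0 read [C0 read from I: others=['C1=M'] -> C0=S, others downsized to S] -> [S,S]
Op 3: C1 write [C1 write: invalidate ['C0=S'] -> C1=M] -> [I,M]
Op 4: C1 read [C1 read: already in M, no change] -> [I,M]
Op 5: C1 read [C1 read: already in M, no change] -> [I,M]
Op 6: C1 read [C1 read: already in M, no change] -> [I,M]

Answer: I M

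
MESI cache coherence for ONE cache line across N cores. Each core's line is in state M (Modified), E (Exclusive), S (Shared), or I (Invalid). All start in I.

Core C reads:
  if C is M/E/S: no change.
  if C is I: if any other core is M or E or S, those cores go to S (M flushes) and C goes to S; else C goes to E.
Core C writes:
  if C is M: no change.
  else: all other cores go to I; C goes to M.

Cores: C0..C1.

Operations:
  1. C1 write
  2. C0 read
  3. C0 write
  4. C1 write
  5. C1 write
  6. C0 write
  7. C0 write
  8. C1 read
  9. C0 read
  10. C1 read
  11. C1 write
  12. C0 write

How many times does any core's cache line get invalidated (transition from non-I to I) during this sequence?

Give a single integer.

Op 1: C1 write [C1 write: invalidate none -> C1=M] -> [I,M] (invalidations this op: 0; running total: 0)
Op 2: C0 read [C0 read from I: others=['C1=M'] -> C0=S, others downsized to S] -> [S,S] (invalidations this op: 0; running total: 0)
Op 3: C0 write [C0 write: invalidate ['C1=S'] -> C0=M] -> [M,I] (invalidations this op: 1; running total: 1)
Op 4: C1 write [C1 write: invalidate ['C0=M'] -> C1=M] -> [I,M] (invalidations this op: 1; running total: 2)
Op 5: C1 write [C1 write: already M (modified), no change] -> [I,M] (invalidations this op: 0; running total: 2)
Op 6: C0 write [C0 write: invalidate ['C1=M'] -> C0=M] -> [M,I] (invalidations this op: 1; running total: 3)
Op 7: C0 write [C0 write: already M (modified), no change] -> [M,I] (invalidations this op: 0; running total: 3)
Op 8: C1 read [C1 read from I: others=['C0=M'] -> C1=S, others downsized to S] -> [S,S] (invalidations this op: 0; running total: 3)
Op 9: C0 read [C0 read: already in S, no change] -> [S,S] (invalidations this op: 0; running total: 3)
Op 10: C1 read [C1 read: already in S, no change] -> [S,S] (invalidations this op: 0; running total: 3)
Op 11: C1 write [C1 write: invalidate ['C0=S'] -> C1=M] -> [I,M] (invalidations this op: 1; running total: 4)
Op 12: C0 write [C0 write: invalidate ['C1=M'] -> C0=M] -> [M,I] (invalidations this op: 1; running total: 5)

Answer: 5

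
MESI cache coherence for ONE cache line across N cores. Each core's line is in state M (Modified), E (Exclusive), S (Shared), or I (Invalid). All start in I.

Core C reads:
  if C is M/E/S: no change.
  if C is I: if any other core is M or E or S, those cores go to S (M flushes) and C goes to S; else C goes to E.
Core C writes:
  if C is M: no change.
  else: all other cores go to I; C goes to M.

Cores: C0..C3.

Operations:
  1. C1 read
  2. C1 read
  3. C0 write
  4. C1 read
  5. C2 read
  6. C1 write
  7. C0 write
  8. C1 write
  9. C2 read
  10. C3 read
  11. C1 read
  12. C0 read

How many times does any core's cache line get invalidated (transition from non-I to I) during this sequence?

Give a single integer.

Answer: 5

Derivation:
Op 1: C1 read [C1 read from I: no other sharers -> C1=E (exclusive)] -> [I,E,I,I] (invalidations this op: 0; running total: 0)
Op 2: C1 read [C1 read: already in E, no change] -> [I,E,I,I] (invalidations this op: 0; running total: 0)
Op 3: C0 write [C0 write: invalidate ['C1=E'] -> C0=M] -> [M,I,I,I] (invalidations this op: 1; running total: 1)
Op 4: C1 read [C1 read from I: others=['C0=M'] -> C1=S, others downsized to S] -> [S,S,I,I] (invalidations this op: 0; running total: 1)
Op 5: C2 read [C2 read from I: others=['C0=S', 'C1=S'] -> C2=S, others downsized to S] -> [S,S,S,I] (invalidations this op: 0; running total: 1)
Op 6: C1 write [C1 write: invalidate ['C0=S', 'C2=S'] -> C1=M] -> [I,M,I,I] (invalidations this op: 2; running total: 3)
Op 7: C0 write [C0 write: invalidate ['C1=M'] -> C0=M] -> [M,I,I,I] (invalidations this op: 1; running total: 4)
Op 8: C1 write [C1 write: invalidate ['C0=M'] -> C1=M] -> [I,M,I,I] (invalidations this op: 1; running total: 5)
Op 9: C2 read [C2 read from I: others=['C1=M'] -> C2=S, others downsized to S] -> [I,S,S,I] (invalidations this op: 0; running total: 5)
Op 10: C3 read [C3 read from I: others=['C1=S', 'C2=S'] -> C3=S, others downsized to S] -> [I,S,S,S] (invalidations this op: 0; running total: 5)
Op 11: C1 read [C1 read: already in S, no change] -> [I,S,S,S] (invalidations this op: 0; running total: 5)
Op 12: C0 read [C0 read from I: others=['C1=S', 'C2=S', 'C3=S'] -> C0=S, others downsized to S] -> [S,S,S,S] (invalidations this op: 0; running total: 5)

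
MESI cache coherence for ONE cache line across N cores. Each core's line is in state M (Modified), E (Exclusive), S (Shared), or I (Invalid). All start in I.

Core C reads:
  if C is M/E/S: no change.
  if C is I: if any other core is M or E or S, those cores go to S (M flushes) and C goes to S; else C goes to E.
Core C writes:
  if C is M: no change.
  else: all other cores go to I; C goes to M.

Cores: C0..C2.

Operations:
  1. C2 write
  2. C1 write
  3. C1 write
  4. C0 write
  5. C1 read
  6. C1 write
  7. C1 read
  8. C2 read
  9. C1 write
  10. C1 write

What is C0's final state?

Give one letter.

Answer: I

Derivation:
Op 1: C2 write [C2 write: invalidate none -> C2=M] -> [I,I,M]
Op 2: C1 write [C1 write: invalidate ['C2=M'] -> C1=M] -> [I,M,I]
Op 3: C1 write [C1 write: already M (modified), no change] -> [I,M,I]
Op 4: C0 write [C0 write: invalidate ['C1=M'] -> C0=M] -> [M,I,I]
Op 5: C1 read [C1 read from I: others=['C0=M'] -> C1=S, others downsized to S] -> [S,S,I]
Op 6: C1 write [C1 write: invalidate ['C0=S'] -> C1=M] -> [I,M,I]
Op 7: C1 read [C1 read: already in M, no change] -> [I,M,I]
Op 8: C2 read [C2 read from I: others=['C1=M'] -> C2=S, others downsized to S] -> [I,S,S]
Op 9: C1 write [C1 write: invalidate ['C2=S'] -> C1=M] -> [I,M,I]
Op 10: C1 write [C1 write: already M (modified), no change] -> [I,M,I]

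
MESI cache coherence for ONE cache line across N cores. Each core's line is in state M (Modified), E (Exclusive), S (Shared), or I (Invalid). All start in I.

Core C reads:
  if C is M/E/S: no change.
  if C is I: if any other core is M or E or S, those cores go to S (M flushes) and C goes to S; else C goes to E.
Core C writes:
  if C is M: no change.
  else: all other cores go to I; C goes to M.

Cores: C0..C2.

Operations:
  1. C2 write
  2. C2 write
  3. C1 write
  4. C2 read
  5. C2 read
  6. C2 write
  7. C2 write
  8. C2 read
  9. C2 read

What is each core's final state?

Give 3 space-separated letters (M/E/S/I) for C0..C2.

Answer: I I M

Derivation:
Op 1: C2 write [C2 write: invalidate none -> C2=M] -> [I,I,M]
Op 2: C2 write [C2 write: already M (modified), no change] -> [I,I,M]
Op 3: C1 write [C1 write: invalidate ['C2=M'] -> C1=M] -> [I,M,I]
Op 4: C2 read [C2 read from I: others=['C1=M'] -> C2=S, others downsized to S] -> [I,S,S]
Op 5: C2 read [C2 read: already in S, no change] -> [I,S,S]
Op 6: C2 write [C2 write: invalidate ['C1=S'] -> C2=M] -> [I,I,M]
Op 7: C2 write [C2 write: already M (modified), no change] -> [I,I,M]
Op 8: C2 read [C2 read: already in M, no change] -> [I,I,M]
Op 9: C2 read [C2 read: already in M, no change] -> [I,I,M]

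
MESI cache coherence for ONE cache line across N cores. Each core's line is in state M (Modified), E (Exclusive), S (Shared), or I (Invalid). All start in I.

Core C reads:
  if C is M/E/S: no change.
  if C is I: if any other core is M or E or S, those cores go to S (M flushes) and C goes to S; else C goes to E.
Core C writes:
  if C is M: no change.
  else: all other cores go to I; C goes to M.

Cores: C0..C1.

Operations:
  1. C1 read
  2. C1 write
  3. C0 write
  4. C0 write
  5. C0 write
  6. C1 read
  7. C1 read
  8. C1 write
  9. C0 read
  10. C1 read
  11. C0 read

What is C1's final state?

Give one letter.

Answer: S

Derivation:
Op 1: C1 read [C1 read from I: no other sharers -> C1=E (exclusive)] -> [I,E]
Op 2: C1 write [C1 write: invalidate none -> C1=M] -> [I,M]
Op 3: C0 write [C0 write: invalidate ['C1=M'] -> C0=M] -> [M,I]
Op 4: C0 write [C0 write: already M (modified), no change] -> [M,I]
Op 5: C0 write [C0 write: already M (modified), no change] -> [M,I]
Op 6: C1 read [C1 read from I: others=['C0=M'] -> C1=S, others downsized to S] -> [S,S]
Op 7: C1 read [C1 read: already in S, no change] -> [S,S]
Op 8: C1 write [C1 write: invalidate ['C0=S'] -> C1=M] -> [I,M]
Op 9: C0 read [C0 read from I: others=['C1=M'] -> C0=S, others downsized to S] -> [S,S]
Op 10: C1 read [C1 read: already in S, no change] -> [S,S]
Op 11: C0 read [C0 read: already in S, no change] -> [S,S]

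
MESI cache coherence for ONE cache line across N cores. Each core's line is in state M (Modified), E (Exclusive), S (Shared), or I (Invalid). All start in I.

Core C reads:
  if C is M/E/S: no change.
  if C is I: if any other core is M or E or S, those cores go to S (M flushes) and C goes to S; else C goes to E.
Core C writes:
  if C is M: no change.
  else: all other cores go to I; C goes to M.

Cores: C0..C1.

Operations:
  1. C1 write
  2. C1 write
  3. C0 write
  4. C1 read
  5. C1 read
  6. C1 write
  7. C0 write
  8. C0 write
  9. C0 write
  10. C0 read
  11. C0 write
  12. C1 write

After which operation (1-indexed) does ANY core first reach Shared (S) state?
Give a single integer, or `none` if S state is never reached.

Op 1: C1 write [C1 write: invalidate none -> C1=M] -> [I,M]
Op 2: C1 write [C1 write: already M (modified), no change] -> [I,M]
Op 3: C0 write [C0 write: invalidate ['C1=M'] -> C0=M] -> [M,I]
Op 4: C1 read [C1 read from I: others=['C0=M'] -> C1=S, others downsized to S] -> [S,S]
  -> First S state at op 4; remaining ops need not be traced.

Answer: 4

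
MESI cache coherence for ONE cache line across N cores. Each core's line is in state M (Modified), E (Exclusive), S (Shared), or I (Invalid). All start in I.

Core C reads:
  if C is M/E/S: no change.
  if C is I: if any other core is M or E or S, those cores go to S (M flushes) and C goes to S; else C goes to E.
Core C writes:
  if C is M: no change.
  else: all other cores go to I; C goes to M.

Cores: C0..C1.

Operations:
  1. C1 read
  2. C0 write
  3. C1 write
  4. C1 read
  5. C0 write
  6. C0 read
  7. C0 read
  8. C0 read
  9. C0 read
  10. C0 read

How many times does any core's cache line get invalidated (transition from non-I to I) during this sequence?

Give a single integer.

Answer: 3

Derivation:
Op 1: C1 read [C1 read from I: no other sharers -> C1=E (exclusive)] -> [I,E] (invalidations this op: 0; running total: 0)
Op 2: C0 write [C0 write: invalidate ['C1=E'] -> C0=M] -> [M,I] (invalidations this op: 1; running total: 1)
Op 3: C1 write [C1 write: invalidate ['C0=M'] -> C1=M] -> [I,M] (invalidations this op: 1; running total: 2)
Op 4: C1 read [C1 read: already in M, no change] -> [I,M] (invalidations this op: 0; running total: 2)
Op 5: C0 write [C0 write: invalidate ['C1=M'] -> C0=M] -> [M,I] (invalidations this op: 1; running total: 3)
Op 6: C0 read [C0 read: already in M, no change] -> [M,I] (invalidations this op: 0; running total: 3)
Op 7: C0 read [C0 read: already in M, no change] -> [M,I] (invalidations this op: 0; running total: 3)
Op 8: C0 read [C0 read: already in M, no change] -> [M,I] (invalidations this op: 0; running total: 3)
Op 9: C0 read [C0 read: already in M, no change] -> [M,I] (invalidations this op: 0; running total: 3)
Op 10: C0 read [C0 read: already in M, no change] -> [M,I] (invalidations this op: 0; running total: 3)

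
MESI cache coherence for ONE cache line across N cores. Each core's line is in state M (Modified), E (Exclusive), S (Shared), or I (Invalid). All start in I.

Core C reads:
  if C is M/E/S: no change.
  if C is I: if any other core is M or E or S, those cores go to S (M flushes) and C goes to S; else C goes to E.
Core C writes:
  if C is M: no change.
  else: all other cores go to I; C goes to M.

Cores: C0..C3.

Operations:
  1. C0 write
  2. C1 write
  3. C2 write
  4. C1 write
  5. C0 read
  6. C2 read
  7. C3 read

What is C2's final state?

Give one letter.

Op 1: C0 write [C0 write: invalidate none -> C0=M] -> [M,I,I,I]
Op 2: C1 write [C1 write: invalidate ['C0=M'] -> C1=M] -> [I,M,I,I]
Op 3: C2 write [C2 write: invalidate ['C1=M'] -> C2=M] -> [I,I,M,I]
Op 4: C1 write [C1 write: invalidate ['C2=M'] -> C1=M] -> [I,M,I,I]
Op 5: C0 read [C0 read from I: others=['C1=M'] -> C0=S, others downsized to S] -> [S,S,I,I]
Op 6: C2 read [C2 read from I: others=['C0=S', 'C1=S'] -> C2=S, others downsized to S] -> [S,S,S,I]
Op 7: C3 read [C3 read from I: others=['C0=S', 'C1=S', 'C2=S'] -> C3=S, others downsized to S] -> [S,S,S,S]

Answer: S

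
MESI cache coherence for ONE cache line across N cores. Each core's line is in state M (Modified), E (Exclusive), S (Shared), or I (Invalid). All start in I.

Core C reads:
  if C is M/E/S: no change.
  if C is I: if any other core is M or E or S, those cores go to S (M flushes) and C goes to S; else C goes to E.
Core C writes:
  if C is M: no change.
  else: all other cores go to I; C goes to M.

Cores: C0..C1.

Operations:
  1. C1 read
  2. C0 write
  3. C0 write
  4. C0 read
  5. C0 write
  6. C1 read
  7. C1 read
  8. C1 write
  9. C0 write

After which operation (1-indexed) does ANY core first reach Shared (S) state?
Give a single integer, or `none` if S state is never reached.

Answer: 6

Derivation:
Op 1: C1 read [C1 read from I: no other sharers -> C1=E (exclusive)] -> [I,E]
Op 2: C0 write [C0 write: invalidate ['C1=E'] -> C0=M] -> [M,I]
Op 3: C0 write [C0 write: already M (modified), no change] -> [M,I]
Op 4: C0 read [C0 read: already in M, no change] -> [M,I]
Op 5: C0 write [C0 write: already M (modified), no change] -> [M,I]
Op 6: C1 read [C1 read from I: others=['C0=M'] -> C1=S, others downsized to S] -> [S,S]
  -> First S state at op 6; remaining ops need not be traced.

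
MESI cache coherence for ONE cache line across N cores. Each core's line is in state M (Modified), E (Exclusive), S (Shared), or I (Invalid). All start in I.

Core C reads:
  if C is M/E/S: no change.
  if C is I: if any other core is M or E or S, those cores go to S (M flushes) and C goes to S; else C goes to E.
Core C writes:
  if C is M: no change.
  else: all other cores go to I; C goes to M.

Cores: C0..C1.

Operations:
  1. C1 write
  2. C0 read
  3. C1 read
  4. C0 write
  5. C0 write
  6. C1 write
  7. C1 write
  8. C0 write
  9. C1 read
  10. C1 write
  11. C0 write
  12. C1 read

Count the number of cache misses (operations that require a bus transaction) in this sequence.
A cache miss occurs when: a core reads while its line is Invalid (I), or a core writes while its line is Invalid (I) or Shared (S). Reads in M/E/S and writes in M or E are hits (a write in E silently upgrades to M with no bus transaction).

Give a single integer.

Answer: 9

Derivation:
Op 1: C1 write [C1 write: invalidate none -> C1=M] -> [I,M] [MISS #1: write from I]
Op 2: C0 read [C0 read from I: others=['C1=M'] -> C0=S, others downsized to S] -> [S,S] [MISS #2: read from I]
Op 3: C1 read [C1 read: already in S, no change] -> [S,S] [hit: read from S]
Op 4: C0 write [C0 write: invalidate ['C1=S'] -> C0=M] -> [M,I] [MISS #3: write from S]
Op 5: C0 write [C0 write: already M (modified), no change] -> [M,I] [hit: write from M]
Op 6: C1 write [C1 write: invalidate ['C0=M'] -> C1=M] -> [I,M] [MISS #4: write from I]
Op 7: C1 write [C1 write: already M (modified), no change] -> [I,M] [hit: write from M]
Op 8: C0 write [C0 write: invalidate ['C1=M'] -> C0=M] -> [M,I] [MISS #5: write from I]
Op 9: C1 read [C1 read from I: others=['C0=M'] -> C1=S, others downsized to S] -> [S,S] [MISS #6: read from I]
Op 10: C1 write [C1 write: invalidate ['C0=S'] -> C1=M] -> [I,M] [MISS #7: write from S]
Op 11: C0 write [C0 write: invalidate ['C1=M'] -> C0=M] -> [M,I] [MISS #8: write from I]
Op 12: C1 read [C1 read from I: others=['C0=M'] -> C1=S, others downsized to S] -> [S,S] [MISS #9: read from I]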